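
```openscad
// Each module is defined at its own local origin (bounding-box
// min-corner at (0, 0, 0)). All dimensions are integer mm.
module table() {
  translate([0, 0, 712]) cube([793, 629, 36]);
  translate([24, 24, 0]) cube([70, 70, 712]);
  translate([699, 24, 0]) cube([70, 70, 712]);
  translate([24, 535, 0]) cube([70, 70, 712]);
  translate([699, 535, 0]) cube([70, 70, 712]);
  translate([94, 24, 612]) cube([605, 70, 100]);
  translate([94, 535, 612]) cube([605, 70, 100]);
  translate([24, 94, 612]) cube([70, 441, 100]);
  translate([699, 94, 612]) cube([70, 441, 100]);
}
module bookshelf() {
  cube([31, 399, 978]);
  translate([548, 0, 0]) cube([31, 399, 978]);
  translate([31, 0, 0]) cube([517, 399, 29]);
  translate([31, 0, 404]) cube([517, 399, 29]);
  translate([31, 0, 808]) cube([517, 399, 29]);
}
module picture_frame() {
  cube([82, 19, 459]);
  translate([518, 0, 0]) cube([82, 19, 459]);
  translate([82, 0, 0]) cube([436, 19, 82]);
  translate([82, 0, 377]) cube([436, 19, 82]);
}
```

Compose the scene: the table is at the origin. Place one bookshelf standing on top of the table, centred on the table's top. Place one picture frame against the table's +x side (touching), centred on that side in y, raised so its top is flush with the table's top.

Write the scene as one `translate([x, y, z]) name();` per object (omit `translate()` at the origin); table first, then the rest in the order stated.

table();
translate([107, 115, 748]) bookshelf();
translate([793, 305, 289]) picture_frame();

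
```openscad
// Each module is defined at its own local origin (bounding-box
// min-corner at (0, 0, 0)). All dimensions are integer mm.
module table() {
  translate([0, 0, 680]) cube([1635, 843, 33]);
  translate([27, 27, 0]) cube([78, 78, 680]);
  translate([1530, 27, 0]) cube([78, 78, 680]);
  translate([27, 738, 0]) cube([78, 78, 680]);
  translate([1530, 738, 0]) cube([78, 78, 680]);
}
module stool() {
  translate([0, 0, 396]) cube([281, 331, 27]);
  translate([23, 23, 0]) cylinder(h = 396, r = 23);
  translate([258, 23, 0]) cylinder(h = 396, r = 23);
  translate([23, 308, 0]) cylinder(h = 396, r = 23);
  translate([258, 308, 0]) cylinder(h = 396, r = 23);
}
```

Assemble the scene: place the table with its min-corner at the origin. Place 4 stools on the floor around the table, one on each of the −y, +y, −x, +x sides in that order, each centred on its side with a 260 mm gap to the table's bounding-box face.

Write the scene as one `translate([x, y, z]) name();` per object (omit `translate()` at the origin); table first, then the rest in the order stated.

table();
translate([677, -591, 0]) stool();
translate([677, 1103, 0]) stool();
translate([-541, 256, 0]) stool();
translate([1895, 256, 0]) stool();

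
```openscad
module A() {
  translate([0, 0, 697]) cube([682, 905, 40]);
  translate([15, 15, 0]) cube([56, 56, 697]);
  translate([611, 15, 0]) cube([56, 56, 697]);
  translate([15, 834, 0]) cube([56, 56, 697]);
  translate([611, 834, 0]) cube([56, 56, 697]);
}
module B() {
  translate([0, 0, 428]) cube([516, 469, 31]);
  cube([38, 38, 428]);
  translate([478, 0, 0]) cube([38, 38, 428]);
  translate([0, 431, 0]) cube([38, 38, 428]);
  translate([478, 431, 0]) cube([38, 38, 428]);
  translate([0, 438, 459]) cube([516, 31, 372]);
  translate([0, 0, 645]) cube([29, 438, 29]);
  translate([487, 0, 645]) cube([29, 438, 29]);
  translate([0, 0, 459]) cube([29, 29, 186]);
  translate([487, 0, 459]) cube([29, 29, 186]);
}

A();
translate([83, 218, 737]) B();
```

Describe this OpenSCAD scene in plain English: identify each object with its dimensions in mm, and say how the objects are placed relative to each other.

A is a rectangular dining table. The top is 682×905×40 mm with its upper surface at z = 737 mm. It stands on four 56×56 mm square legs, each inset 15 mm from the nearest pair of top edges, running from the floor to the underside of the top.

B is a chair. The seat is a 516×469×31 mm slab with its top at z = 459 mm, on four 38×38 mm corner legs (flush with the seat edges, standing on z = 0). A flat backrest 31 mm thick, 372 mm tall, spans the full seat width and rises from the seat top along its +y edge, rear face flush with the rear of the seat. Two armrests of 29×29 mm section run along each side from the seat's front edge to the front of the backrest, top faces 215 mm above the seat top and outer faces flush with the seat's x-edges; a 29×29 mm post under the front of each armrest stands on the seat at the front corner.

The chair is on top of the table, centred.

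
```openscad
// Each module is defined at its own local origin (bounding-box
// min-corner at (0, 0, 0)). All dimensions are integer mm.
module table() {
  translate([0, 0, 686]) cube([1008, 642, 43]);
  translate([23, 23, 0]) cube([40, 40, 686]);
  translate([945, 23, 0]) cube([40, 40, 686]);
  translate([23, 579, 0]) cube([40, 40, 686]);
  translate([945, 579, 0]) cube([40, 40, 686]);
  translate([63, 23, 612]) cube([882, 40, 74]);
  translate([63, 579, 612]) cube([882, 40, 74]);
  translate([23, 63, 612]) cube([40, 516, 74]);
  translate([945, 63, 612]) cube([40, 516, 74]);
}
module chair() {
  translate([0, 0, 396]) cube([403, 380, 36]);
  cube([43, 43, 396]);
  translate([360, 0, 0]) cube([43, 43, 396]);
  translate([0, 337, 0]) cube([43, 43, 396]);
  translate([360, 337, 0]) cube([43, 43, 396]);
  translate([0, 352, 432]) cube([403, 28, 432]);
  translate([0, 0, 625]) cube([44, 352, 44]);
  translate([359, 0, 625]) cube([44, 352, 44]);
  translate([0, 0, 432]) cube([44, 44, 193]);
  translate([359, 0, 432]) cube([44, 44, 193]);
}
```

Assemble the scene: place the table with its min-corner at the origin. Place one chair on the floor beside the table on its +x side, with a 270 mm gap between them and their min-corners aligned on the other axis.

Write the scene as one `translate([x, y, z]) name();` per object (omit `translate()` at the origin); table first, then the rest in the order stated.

table();
translate([1278, 0, 0]) chair();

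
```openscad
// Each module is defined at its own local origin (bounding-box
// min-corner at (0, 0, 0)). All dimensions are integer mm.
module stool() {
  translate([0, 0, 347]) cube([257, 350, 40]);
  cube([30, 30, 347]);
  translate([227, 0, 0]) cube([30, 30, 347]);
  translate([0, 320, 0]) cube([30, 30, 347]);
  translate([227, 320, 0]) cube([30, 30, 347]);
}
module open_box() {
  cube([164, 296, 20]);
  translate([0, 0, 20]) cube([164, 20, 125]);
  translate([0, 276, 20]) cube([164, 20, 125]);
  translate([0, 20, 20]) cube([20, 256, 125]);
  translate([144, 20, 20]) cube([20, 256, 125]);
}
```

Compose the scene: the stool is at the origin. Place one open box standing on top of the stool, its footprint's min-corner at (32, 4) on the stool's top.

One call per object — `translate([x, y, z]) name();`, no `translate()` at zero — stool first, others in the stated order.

stool();
translate([32, 4, 387]) open_box();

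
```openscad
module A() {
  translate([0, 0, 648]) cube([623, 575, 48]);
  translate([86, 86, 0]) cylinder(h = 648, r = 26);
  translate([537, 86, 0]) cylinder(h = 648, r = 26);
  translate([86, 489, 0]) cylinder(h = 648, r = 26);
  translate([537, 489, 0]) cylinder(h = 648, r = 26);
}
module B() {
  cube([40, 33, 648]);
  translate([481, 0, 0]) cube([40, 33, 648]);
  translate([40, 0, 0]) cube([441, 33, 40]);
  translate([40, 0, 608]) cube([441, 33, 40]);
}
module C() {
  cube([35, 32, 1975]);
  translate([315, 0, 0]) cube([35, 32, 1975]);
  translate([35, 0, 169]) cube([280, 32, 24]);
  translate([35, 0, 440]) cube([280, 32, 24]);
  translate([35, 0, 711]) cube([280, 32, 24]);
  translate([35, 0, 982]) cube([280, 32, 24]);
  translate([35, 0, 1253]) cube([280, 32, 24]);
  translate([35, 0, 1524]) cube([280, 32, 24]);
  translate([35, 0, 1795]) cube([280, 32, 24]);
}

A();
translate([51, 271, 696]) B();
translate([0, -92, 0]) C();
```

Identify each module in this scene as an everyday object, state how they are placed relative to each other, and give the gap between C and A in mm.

The ladder's nearest face is 60 mm from the table's −y face.

A is a table. B is a picture frame. C is a ladder. The picture frame is on top of the table, centred. The ladder is on the floor beside the table on its −y side. The gap between the ladder and the table is 60 mm.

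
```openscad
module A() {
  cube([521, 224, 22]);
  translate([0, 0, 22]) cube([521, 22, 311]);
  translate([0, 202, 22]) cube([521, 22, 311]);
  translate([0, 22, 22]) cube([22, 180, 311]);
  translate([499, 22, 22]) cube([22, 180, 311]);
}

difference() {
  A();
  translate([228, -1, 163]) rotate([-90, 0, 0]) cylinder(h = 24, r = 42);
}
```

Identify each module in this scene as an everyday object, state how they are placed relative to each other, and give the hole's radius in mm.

The subtracted cylinder has r = 42 mm.

A is an open box. The open box has a circular hole through its front wall. The hole's radius is 42 mm.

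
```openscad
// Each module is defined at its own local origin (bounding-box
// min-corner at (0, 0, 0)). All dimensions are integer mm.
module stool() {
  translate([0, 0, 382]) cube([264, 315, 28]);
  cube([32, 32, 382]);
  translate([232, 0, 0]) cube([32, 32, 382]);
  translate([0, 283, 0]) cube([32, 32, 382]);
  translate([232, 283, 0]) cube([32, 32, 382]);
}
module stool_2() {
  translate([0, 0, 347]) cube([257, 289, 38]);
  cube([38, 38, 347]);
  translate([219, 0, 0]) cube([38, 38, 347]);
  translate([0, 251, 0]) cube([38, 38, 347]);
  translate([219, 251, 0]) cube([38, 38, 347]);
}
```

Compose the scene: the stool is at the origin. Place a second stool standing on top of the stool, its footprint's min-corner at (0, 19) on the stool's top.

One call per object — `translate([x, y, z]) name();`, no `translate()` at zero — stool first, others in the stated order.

stool();
translate([0, 19, 410]) stool_2();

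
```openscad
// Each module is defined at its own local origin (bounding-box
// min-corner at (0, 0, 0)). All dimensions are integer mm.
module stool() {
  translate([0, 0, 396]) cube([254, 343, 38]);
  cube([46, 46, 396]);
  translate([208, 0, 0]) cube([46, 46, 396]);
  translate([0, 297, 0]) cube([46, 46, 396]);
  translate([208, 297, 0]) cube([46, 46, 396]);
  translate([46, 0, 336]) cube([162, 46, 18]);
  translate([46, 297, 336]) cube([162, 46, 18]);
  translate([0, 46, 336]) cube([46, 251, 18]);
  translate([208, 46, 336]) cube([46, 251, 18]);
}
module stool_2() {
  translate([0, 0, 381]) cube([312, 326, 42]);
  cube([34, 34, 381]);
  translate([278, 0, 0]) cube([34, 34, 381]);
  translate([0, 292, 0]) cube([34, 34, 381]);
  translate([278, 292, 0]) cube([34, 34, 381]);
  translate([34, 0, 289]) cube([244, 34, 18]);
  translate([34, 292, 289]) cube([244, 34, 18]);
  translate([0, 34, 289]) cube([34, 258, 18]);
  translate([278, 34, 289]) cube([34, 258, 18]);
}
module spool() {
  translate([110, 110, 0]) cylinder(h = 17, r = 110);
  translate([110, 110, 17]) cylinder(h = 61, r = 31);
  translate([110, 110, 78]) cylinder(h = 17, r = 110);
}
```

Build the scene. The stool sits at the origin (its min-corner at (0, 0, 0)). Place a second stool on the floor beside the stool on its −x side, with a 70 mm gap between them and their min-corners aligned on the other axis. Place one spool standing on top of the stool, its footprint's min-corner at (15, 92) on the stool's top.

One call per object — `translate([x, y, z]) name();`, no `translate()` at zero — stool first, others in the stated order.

stool();
translate([-382, 0, 0]) stool_2();
translate([15, 92, 434]) spool();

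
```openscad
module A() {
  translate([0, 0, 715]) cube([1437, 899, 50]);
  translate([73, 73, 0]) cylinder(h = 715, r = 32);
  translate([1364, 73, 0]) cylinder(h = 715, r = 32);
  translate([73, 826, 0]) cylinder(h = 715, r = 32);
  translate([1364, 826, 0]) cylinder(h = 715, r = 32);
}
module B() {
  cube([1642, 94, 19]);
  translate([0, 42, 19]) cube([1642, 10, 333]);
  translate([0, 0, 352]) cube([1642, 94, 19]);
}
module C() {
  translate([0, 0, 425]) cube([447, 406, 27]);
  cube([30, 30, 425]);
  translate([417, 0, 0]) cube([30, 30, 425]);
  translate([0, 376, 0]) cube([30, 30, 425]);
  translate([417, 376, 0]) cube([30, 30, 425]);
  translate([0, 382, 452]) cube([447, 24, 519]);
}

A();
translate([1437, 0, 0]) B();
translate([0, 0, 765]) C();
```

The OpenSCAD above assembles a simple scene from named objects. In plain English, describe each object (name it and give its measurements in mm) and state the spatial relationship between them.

A is a table: top 1437 mm (x) × 899 mm (y), 50 mm thick, upper face at z = 765 mm, on four round legs of 64 mm diameter, each leg's bounding box inset 41 mm from the nearest pair of top edges, running from z = 0 to the bottom of the top.

B is an I-beam lying along x, 1642 mm long. Overall section height 371 mm. Two flanges 94 mm wide (y) and 19 mm thick, one on the floor and one at the top; a web 10 mm thick runs between them, centred on the flange width.

C is a chair: 447×406 mm seat, 27 mm thick, top at z = 452 mm, on four 30 mm square corner legs flush with the seat edges. A 24 mm thick backrest slab spans the full seat width, extending 519 mm above the seat top, its back face flush with the seat's +y edge.

The I-beam is against the table's +x side, with their −y faces flush. The chair is on top of the table.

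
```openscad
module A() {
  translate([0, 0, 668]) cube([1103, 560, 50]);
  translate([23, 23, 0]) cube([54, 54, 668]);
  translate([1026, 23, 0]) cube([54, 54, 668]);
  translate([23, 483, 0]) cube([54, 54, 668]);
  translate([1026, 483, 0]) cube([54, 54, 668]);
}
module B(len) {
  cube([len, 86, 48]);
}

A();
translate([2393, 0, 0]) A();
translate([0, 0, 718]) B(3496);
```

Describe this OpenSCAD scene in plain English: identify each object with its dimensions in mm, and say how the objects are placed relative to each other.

A is a rectangular dining table. The top is 1103×560×50 mm with its upper surface at z = 718 mm. It stands on four 54×54 mm square legs, each inset 23 mm from the nearest pair of top edges, running from the floor to the underside of the top.

B is a rectangular beam 3496 mm long (x), 86 mm deep (y), 48 mm thick (z).

The beam spans the tops of two tables placed 1290 mm apart, resting at z = 718 mm.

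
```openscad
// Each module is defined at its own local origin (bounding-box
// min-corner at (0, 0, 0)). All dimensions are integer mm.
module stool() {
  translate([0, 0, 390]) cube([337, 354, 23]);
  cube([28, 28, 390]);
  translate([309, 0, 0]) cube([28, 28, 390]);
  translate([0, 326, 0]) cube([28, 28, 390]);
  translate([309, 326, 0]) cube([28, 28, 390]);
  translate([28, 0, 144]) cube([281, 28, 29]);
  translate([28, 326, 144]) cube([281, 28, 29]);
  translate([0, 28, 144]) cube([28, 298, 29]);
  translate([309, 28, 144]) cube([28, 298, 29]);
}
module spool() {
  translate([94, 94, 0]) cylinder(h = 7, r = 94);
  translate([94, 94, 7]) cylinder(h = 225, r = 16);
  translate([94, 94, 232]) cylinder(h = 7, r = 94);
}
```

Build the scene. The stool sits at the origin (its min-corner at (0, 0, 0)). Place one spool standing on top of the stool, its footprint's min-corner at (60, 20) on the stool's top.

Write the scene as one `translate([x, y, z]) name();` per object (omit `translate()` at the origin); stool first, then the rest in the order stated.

stool();
translate([60, 20, 413]) spool();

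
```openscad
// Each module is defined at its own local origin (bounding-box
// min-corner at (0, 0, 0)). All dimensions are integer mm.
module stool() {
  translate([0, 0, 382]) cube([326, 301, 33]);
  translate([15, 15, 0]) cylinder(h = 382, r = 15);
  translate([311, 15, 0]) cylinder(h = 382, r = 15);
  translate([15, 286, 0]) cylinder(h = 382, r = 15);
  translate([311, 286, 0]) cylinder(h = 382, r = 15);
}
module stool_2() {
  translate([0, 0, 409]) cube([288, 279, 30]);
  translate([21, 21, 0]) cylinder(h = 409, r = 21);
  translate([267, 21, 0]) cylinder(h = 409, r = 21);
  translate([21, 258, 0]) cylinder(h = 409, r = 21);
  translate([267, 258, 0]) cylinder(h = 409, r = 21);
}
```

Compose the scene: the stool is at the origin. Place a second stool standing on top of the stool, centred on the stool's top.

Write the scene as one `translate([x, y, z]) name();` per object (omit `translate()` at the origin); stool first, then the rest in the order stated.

stool();
translate([19, 11, 415]) stool_2();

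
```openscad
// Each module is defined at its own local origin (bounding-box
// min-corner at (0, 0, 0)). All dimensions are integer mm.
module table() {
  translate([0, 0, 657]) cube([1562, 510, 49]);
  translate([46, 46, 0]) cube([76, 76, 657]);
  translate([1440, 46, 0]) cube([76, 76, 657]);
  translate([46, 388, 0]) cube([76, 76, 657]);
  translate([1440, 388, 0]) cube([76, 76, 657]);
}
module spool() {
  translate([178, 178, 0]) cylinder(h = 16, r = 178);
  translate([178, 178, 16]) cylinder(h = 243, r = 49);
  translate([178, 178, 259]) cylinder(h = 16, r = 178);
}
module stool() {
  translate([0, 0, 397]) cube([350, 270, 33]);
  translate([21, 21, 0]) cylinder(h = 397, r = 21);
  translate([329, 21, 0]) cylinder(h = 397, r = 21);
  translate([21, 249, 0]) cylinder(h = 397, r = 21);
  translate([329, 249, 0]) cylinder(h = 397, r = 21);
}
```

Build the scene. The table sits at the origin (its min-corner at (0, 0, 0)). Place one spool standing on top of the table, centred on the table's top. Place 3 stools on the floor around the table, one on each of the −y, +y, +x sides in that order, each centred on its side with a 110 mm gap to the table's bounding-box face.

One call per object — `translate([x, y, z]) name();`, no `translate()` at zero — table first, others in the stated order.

table();
translate([603, 77, 706]) spool();
translate([606, -380, 0]) stool();
translate([606, 620, 0]) stool();
translate([1672, 120, 0]) stool();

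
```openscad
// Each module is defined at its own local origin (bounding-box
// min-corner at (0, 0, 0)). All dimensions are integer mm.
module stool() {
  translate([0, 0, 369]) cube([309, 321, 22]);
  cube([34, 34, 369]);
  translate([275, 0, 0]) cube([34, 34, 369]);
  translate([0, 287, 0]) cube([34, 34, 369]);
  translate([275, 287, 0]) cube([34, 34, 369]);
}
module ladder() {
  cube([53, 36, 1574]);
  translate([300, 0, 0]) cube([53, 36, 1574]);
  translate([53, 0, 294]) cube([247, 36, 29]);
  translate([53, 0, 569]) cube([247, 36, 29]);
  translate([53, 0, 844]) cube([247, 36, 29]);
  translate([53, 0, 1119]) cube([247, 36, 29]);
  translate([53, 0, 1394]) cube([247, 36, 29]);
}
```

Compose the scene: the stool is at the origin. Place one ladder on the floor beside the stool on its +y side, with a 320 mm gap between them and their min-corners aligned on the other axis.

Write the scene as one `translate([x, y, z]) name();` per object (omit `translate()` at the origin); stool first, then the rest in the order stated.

stool();
translate([0, 641, 0]) ladder();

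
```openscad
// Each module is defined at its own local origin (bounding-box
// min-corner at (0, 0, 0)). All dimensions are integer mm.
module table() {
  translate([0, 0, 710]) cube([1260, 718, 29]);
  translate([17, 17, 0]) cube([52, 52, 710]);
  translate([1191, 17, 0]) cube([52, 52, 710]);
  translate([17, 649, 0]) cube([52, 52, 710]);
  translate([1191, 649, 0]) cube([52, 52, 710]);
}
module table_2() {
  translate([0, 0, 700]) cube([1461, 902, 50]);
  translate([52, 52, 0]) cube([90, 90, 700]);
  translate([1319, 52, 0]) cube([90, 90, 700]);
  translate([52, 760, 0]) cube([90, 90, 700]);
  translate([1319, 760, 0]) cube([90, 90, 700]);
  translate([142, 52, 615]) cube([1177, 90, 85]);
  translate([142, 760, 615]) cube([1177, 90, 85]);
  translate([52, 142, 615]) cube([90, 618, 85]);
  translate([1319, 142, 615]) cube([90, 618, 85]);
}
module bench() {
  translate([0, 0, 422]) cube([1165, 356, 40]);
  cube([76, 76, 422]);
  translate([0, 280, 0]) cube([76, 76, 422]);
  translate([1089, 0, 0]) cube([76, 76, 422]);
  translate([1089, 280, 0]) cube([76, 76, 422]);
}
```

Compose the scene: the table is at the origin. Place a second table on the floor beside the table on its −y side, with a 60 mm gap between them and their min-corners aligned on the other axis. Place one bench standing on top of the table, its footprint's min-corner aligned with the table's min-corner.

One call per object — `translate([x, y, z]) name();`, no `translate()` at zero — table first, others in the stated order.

table();
translate([0, -962, 0]) table_2();
translate([0, 0, 739]) bench();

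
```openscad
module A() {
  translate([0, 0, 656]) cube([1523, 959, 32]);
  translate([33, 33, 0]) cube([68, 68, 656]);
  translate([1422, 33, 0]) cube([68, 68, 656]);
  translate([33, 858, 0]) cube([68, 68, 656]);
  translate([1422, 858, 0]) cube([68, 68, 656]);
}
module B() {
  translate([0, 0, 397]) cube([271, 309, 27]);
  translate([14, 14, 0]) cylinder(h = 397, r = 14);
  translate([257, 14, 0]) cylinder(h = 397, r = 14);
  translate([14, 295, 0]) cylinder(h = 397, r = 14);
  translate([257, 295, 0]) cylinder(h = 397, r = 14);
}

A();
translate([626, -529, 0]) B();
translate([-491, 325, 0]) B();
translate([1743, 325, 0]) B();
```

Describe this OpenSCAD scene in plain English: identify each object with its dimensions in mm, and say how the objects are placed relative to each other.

A is a rectangular dining table. The top is 1523×959×32 mm with its upper surface at z = 688 mm. It stands on four 68×68 mm square legs, each inset 33 mm from the nearest pair of top edges, running from the floor to the underside of the top.

B is a four-legged stool. The seat is 271×309 mm, 27 mm thick, top at z = 424 mm. It stands on four round legs, each 28 mm in diameter, from z = 0 to the seat underside, each leg's axis is inset half a diameter from the nearest pair of seat edges (so the leg's bounding box is flush with the corner).

Three stools sit around the table at the −y, −x, +x sides.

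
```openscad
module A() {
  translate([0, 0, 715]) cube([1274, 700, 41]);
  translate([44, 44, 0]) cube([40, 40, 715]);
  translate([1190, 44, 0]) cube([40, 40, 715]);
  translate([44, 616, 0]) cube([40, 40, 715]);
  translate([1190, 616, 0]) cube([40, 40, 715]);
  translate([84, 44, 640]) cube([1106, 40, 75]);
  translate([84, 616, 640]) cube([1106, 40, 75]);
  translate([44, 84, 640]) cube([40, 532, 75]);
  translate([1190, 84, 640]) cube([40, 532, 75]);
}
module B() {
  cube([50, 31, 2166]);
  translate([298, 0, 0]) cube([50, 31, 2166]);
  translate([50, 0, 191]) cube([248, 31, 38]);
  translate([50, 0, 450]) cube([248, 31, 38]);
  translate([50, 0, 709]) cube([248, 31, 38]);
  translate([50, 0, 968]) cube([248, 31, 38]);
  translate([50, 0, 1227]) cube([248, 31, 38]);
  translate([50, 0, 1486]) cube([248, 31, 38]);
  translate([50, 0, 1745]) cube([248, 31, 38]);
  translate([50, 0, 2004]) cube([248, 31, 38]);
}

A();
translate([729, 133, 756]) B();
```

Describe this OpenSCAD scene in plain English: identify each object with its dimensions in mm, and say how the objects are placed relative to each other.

A is a table: top 1274 mm (x) × 700 mm (y), 41 mm thick, upper face at z = 756 mm, on four 40×40 mm square legs, each inset 44 mm from the nearest pair of top edges, running from z = 0 to the bottom of the top. Four apron rails, 40 mm thick and 75 mm tall, run between adjacent legs with their top edges flush with the underside of the top and their outer faces flush with the legs' outer faces.

B is a straight ladder. Two 50×31 mm vertical rails, 2166 mm tall, stand 348 mm apart (outside-to-outside) with their front faces coplanar on the −y side. 8 rungs, each 31 mm deep and 38 mm tall, span between the inner faces of the rails, front faces flush with the rails. The lowest rung's underside is at z = 191 mm and rungs are spaced 259 mm apart (underside to underside).

The ladder is on top of the table.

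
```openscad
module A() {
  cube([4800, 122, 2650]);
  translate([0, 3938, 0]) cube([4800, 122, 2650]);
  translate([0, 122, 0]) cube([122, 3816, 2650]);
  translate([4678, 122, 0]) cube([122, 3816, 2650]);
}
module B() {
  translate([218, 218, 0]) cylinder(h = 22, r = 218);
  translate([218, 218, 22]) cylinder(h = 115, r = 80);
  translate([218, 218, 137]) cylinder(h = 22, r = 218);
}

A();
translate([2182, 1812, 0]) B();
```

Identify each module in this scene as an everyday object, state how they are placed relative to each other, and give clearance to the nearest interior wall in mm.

Clearances: x = 2060, y = 1690; minimum 1690 mm.

A is a house frame. B is a spool. The spool sits inside the house frame, centred. The clearance to the nearest interior wall is 1690 mm.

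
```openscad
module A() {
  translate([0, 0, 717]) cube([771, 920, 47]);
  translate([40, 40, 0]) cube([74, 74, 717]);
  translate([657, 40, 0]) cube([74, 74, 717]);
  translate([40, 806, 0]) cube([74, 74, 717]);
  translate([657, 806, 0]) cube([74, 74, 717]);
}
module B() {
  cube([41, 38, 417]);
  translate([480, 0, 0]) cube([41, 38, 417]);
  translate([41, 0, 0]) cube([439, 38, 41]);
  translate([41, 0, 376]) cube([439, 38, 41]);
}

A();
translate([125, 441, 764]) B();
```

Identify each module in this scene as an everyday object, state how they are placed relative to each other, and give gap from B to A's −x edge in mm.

A is a table. B is a picture frame. The picture frame is on top of the table, centred. The gap from the picture frame to the table's −x edge is 125 mm.

The picture frame's min-x is at 125; the table's min-x is 0; gap = 125 mm.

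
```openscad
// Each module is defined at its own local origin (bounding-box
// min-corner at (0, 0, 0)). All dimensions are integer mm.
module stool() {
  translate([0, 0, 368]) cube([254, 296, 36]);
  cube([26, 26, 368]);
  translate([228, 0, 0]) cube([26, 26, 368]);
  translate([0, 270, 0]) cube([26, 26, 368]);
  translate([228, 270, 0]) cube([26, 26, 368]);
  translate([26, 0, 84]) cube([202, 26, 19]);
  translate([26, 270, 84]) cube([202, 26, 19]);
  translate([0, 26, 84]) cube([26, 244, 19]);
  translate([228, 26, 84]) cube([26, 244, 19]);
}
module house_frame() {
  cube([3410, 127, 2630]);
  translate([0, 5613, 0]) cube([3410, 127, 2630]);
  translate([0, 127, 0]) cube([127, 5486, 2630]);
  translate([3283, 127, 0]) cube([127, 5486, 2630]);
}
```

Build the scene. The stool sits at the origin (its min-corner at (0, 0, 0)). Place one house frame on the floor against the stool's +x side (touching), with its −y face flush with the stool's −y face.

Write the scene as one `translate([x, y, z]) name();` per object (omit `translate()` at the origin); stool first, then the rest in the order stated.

stool();
translate([254, 0, 0]) house_frame();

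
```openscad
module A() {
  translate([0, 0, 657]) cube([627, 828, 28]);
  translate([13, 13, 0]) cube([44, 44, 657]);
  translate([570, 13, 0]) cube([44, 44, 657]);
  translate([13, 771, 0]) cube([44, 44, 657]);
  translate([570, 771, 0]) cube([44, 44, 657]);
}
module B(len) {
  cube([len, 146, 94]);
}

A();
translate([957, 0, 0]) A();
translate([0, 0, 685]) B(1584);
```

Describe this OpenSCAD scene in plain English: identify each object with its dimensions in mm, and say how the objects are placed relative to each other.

A is a table with a 627×828 mm rectangular top, 28 mm thick, top surface at z = 685 mm, supported by four 44×44 mm square legs, each inset 13 mm from the nearest pair of top edges, running from the floor.

B is a rectangular beam 1584 mm long (x), 146 mm deep (y), 94 mm thick (z).

The beam spans the tops of two tables placed 330 mm apart, resting at z = 685 mm.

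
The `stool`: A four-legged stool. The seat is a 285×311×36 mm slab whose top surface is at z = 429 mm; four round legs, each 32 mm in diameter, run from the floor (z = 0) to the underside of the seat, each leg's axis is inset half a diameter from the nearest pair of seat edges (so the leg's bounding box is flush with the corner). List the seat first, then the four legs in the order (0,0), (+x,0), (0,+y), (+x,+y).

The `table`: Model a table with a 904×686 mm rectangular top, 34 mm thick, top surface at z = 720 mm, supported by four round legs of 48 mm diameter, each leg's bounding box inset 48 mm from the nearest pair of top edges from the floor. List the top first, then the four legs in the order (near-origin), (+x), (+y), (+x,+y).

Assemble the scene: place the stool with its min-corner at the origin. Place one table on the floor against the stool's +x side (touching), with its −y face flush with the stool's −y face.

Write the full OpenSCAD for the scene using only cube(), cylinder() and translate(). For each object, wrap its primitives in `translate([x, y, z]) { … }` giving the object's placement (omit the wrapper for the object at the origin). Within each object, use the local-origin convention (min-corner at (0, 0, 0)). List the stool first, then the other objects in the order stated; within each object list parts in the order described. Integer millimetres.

translate([0, 0, 393]) cube([285, 311, 36]);
translate([16, 16, 0]) cylinder(h = 393, r = 16);
translate([269, 16, 0]) cylinder(h = 393, r = 16);
translate([16, 295, 0]) cylinder(h = 393, r = 16);
translate([269, 295, 0]) cylinder(h = 393, r = 16);
translate([285, 0, 0]) {
  translate([0, 0, 686]) cube([904, 686, 34]);
  translate([72, 72, 0]) cylinder(h = 686, r = 24);
  translate([832, 72, 0]) cylinder(h = 686, r = 24);
  translate([72, 614, 0]) cylinder(h = 686, r = 24);
  translate([832, 614, 0]) cylinder(h = 686, r = 24);
}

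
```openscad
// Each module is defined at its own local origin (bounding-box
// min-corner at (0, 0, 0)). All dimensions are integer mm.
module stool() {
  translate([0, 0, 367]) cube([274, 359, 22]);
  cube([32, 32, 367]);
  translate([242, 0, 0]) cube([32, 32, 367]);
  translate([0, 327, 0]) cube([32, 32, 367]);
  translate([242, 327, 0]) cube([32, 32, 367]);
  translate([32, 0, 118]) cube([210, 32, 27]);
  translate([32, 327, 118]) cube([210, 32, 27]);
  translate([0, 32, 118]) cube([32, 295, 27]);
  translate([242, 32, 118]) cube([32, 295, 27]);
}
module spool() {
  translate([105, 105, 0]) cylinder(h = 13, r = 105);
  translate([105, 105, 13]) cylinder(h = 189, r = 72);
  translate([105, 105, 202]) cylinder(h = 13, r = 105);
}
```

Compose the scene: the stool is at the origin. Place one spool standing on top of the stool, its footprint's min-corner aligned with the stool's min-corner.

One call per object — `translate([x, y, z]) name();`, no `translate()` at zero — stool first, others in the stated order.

stool();
translate([0, 0, 389]) spool();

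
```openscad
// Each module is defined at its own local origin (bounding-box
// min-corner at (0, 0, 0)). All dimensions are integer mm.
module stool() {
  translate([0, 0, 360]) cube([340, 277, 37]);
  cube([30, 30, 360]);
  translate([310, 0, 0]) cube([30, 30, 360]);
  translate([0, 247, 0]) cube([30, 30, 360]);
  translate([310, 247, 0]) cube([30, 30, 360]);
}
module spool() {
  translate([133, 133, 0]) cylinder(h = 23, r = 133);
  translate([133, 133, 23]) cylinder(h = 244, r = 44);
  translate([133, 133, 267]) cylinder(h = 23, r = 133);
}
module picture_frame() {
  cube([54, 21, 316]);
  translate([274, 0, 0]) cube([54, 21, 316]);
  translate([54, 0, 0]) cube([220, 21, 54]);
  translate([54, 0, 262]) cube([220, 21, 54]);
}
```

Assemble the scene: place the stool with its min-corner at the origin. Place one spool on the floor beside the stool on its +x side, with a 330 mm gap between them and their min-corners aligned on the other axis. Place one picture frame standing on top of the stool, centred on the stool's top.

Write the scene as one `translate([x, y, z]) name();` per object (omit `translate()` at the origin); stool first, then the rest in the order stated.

stool();
translate([670, 0, 0]) spool();
translate([6, 128, 397]) picture_frame();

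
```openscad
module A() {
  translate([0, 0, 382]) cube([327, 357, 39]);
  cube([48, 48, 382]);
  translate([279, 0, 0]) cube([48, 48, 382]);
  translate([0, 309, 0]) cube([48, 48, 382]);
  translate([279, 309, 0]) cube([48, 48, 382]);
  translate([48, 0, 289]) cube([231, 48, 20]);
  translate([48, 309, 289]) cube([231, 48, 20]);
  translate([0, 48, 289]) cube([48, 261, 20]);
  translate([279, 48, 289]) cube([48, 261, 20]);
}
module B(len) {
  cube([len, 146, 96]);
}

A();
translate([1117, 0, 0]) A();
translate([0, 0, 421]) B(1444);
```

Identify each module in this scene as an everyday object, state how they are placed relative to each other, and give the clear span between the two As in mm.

A is a stool. B is a beam. A beam spans the tops of two stools. The clear span between the two stools is 790 mm.

Second stool starts at x = 1117; first ends at x = 327; clear span = 1117 − 327 = 790 mm.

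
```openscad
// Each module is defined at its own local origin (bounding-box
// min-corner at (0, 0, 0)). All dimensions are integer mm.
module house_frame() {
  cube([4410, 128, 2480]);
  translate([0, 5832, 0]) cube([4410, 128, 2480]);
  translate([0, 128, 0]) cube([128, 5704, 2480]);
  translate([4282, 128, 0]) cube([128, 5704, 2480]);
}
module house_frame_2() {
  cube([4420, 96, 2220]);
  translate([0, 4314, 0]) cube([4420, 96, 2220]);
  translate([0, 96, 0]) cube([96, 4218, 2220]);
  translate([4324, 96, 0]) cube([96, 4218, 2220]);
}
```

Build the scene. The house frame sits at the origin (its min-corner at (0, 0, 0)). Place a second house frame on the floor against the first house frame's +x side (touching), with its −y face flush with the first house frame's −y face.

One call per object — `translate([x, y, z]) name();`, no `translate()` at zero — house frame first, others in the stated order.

house_frame();
translate([4410, 0, 0]) house_frame_2();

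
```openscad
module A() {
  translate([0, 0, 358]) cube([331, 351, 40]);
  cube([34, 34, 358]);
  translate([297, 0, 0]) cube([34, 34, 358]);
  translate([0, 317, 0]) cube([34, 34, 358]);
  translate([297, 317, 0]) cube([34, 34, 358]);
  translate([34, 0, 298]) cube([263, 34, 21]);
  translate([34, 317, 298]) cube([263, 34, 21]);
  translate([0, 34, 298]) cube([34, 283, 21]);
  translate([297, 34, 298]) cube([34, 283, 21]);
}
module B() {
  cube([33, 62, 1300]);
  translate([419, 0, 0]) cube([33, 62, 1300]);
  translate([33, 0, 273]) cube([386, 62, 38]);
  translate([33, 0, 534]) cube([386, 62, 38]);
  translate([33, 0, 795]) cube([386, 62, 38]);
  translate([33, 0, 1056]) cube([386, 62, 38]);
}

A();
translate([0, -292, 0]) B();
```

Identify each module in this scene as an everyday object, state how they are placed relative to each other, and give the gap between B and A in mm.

The ladder's nearest face is 230 mm from the stool's −y face.

A is a stool. B is a ladder. The ladder is on the floor beside the stool on its −y side. The gap between the ladder and the stool is 230 mm.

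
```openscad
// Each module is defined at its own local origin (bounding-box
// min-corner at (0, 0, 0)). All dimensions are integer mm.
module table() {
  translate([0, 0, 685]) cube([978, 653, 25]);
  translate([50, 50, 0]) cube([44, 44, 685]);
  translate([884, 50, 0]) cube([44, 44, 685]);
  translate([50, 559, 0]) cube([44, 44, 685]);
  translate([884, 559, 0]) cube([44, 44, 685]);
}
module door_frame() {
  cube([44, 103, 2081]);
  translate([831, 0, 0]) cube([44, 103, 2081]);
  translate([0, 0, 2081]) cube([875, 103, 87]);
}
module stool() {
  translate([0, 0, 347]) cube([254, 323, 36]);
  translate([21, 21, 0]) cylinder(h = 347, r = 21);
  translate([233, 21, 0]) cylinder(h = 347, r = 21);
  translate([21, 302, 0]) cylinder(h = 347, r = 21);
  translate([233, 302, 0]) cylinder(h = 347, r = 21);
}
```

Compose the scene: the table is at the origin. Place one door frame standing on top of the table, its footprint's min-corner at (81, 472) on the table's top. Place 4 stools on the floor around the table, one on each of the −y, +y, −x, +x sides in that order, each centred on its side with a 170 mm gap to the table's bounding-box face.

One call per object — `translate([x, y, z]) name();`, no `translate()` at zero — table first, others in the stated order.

table();
translate([81, 472, 710]) door_frame();
translate([362, -493, 0]) stool();
translate([362, 823, 0]) stool();
translate([-424, 165, 0]) stool();
translate([1148, 165, 0]) stool();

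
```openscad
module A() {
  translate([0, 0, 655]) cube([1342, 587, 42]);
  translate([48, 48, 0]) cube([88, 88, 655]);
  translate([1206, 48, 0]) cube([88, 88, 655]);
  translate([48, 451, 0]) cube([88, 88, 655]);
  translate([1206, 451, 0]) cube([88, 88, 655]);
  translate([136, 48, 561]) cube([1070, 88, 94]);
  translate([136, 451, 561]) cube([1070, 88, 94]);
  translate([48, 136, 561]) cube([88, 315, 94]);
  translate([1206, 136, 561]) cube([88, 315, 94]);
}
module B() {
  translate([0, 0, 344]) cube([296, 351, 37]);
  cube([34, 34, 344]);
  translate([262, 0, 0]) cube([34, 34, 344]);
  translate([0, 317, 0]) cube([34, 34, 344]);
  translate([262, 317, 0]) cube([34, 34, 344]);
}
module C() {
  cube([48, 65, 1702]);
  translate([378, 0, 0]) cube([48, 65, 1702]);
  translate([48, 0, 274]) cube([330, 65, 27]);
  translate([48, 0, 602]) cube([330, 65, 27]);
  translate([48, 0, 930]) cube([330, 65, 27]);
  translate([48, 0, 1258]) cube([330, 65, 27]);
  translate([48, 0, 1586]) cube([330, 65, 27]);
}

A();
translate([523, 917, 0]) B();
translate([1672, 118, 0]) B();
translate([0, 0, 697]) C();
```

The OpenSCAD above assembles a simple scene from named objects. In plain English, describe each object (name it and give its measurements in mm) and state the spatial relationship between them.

A is a table with a 1342×587 mm rectangular top, 42 mm thick, top surface at z = 697 mm, supported by four 88×88 mm square legs, each inset 48 mm from the nearest pair of top edges, running from the floor. Four apron rails, 88 mm thick and 94 mm tall, run between adjacent legs with their top edges flush with the underside of the top and their outer faces flush with the legs' outer faces.

B is a simple wooden stool: a rectangular seat 296 mm (x) by 351 mm (y), 37 mm thick, top face at z = 381 mm, on four square legs, each 34×34 mm in cross-section. The legs rest on z = 0, each flush with a corner of the seat.

C is a straight ladder. Two 48×65 mm vertical rails, 1702 mm tall, stand 426 mm apart (outside-to-outside) with their front faces coplanar on the −y side. 5 rungs, each 65 mm deep and 27 mm tall, span between the inner faces of the rails, front faces flush with the rails. The lowest rung's underside is at z = 274 mm and rungs are spaced 328 mm apart (underside to underside).

Two stools sit around the table at the +y, +x sides. The ladder is on top of the table.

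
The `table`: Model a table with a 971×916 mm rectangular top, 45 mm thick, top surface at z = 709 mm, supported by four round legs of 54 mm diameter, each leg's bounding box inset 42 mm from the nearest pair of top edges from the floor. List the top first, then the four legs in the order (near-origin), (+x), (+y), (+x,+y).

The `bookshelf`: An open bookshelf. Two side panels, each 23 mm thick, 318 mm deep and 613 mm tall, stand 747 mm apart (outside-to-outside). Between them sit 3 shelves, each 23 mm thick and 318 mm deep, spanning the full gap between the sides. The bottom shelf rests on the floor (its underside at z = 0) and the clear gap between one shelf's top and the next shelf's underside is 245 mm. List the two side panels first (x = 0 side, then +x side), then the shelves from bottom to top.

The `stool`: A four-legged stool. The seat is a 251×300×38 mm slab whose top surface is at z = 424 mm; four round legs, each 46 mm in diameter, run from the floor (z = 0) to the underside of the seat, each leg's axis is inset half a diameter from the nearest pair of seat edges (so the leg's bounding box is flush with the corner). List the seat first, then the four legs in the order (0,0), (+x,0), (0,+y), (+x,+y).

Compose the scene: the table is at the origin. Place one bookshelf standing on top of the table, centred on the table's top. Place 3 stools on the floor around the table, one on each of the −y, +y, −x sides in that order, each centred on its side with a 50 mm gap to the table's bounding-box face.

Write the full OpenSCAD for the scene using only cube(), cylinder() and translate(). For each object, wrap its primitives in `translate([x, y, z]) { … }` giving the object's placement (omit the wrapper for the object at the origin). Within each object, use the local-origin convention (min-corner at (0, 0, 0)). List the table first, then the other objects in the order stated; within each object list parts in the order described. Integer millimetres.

translate([0, 0, 664]) cube([971, 916, 45]);
translate([69, 69, 0]) cylinder(h = 664, r = 27);
translate([902, 69, 0]) cylinder(h = 664, r = 27);
translate([69, 847, 0]) cylinder(h = 664, r = 27);
translate([902, 847, 0]) cylinder(h = 664, r = 27);
translate([112, 299, 709]) {
  cube([23, 318, 613]);
  translate([724, 0, 0]) cube([23, 318, 613]);
  translate([23, 0, 0]) cube([701, 318, 23]);
  translate([23, 0, 268]) cube([701, 318, 23]);
  translate([23, 0, 536]) cube([701, 318, 23]);
}
translate([360, -350, 0]) {
  translate([0, 0, 386]) cube([251, 300, 38]);
  translate([23, 23, 0]) cylinder(h = 386, r = 23);
  translate([228, 23, 0]) cylinder(h = 386, r = 23);
  translate([23, 277, 0]) cylinder(h = 386, r = 23);
  translate([228, 277, 0]) cylinder(h = 386, r = 23);
}
translate([360, 966, 0]) {
  translate([0, 0, 386]) cube([251, 300, 38]);
  translate([23, 23, 0]) cylinder(h = 386, r = 23);
  translate([228, 23, 0]) cylinder(h = 386, r = 23);
  translate([23, 277, 0]) cylinder(h = 386, r = 23);
  translate([228, 277, 0]) cylinder(h = 386, r = 23);
}
translate([-301, 308, 0]) {
  translate([0, 0, 386]) cube([251, 300, 38]);
  translate([23, 23, 0]) cylinder(h = 386, r = 23);
  translate([228, 23, 0]) cylinder(h = 386, r = 23);
  translate([23, 277, 0]) cylinder(h = 386, r = 23);
  translate([228, 277, 0]) cylinder(h = 386, r = 23);
}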